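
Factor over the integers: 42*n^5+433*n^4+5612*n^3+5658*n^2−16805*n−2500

(2*n+5)*(3*n−4)*(7*n+1)*(n^2+9*n+125)

Testing divisors of the constant over divisors of the leading coefficient, n = 4/3 is a root, so (3*n−4) divides it; the quotient is 14*n^4+163*n^3+2088*n^2+4670*n+625.
Continuing, n = −1/7 is a root, so (7*n+1) is a factor; dividing leaves 2*n^3+23*n^2+295*n+625.
Next, n = −5/2 is a root, so (2*n+5) divides it; the quotient is n^2+9*n+125.
The quadratic n^2+9*n+125 has discriminant −419 < 0 and is irreducible over ℤ.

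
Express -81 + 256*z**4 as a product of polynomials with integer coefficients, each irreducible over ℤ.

(4*z + 3)*(4*z - 3)*(16*z**2 + 9)

(4*z)⁴ − (3)⁴ = ((4*z)² − (3)²)((4*z)² + (3)²); the first factor splits again, the second (16*z**2 + 9) is irreducible.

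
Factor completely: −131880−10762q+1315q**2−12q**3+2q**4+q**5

(q+12)(q+7)(q−10)(q**2−7q+157)

By the rational root theorem, q = −12 is a root, so (q+12) is a factor; dividing leaves q**4−10q**3+108q**2+19q−10990.
Continuing, q = −7 is a root, giving the factor (q+7) and quotient q**3−17q**2+227q−1570.
Then q = 10 is a root, so (q−10) is a factor; dividing leaves q**2−7q+157.
The quadratic q**2−7q+157 has discriminant −579 < 0 and is irreducible over ℤ.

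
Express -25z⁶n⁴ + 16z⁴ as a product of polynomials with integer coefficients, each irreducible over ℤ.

Every term has a factor of z⁴; factoring it out leaves -25z²n⁴ + 16.
Recognize a difference of squares with the parts 4 and 5zn².

-z⁴(5zn² + 4)(5zn² - 4)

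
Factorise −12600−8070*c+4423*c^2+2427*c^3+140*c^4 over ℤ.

By the rational root theorem, c = −14/5 is a root, giving the factor (5*c+14) and quotient 28*c^3+407*c^2−255*c−900.
Continuing, c = 12/7 is a root, so (7*c−12) is a factor; dividing leaves 4*c^2+65*c+75.
The remaining quadratic factors as (4*c+5)(c+15).

(4*c+5)*(5*c+14)*(7*c−12)*(c+15)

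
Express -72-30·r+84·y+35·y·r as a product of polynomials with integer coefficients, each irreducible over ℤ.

(5·r+12)·(7·y-6)

Group as (35·y·r+84·y) + (-30·r-72) = 7·y·(5·r+12) - 6·(5·r+12).
Both groups share the factor (5·r+12).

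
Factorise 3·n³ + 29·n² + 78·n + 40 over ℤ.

(3·n + 2)·(n + 4)·(n + 5)

Among the possible rational roots, n = −2/3 is a root, giving the factor (3·n + 2) and quotient n² + 9·n + 20.
The remaining quadratic factors as (n + 5)(n + 4).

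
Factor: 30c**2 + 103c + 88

Need a pair with product 30·88 = 2640 and sum 103: that's 55 and 48.
Split the middle term: 30c**2 + 55c + 48c + 88 = 5c(6c + 11) + 8(6c + 11).

(5c + 8)(6c + 11)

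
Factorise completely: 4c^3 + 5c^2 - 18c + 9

Trying the rational-root candidates, c = 3/4 is a root, giving the factor (4c - 3) and quotient c^2 + 2c - 3.
The remaining quadratic factors as (c + 3)(c - 1).

(4c - 3)(c + 3)(c - 1)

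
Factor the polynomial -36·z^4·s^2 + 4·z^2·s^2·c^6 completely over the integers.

-4·s^2·z^2·(3·z - c^3)·(3·z + c^3)

Factor out 4·z^2·s^2 first: what remains is -9·z^2 + c^6.
Recognize a difference of squares with the parts c^3 and 3·z.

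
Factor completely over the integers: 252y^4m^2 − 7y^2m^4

7m^2y^2(6y − m)(6y + m)

Every term has a factor of 7y^2m^2. Then 36y^2 − m^2 = (6y)² − (m)².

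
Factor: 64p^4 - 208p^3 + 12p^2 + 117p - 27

(4p + 3)(4p - 1)(4p - 3)(p - 3)

Among the possible rational roots, p = 3/4 is a root, so (4p - 3) is a factor; dividing leaves 16p^3 - 40p^2 - 27p + 9.
Next, p = 3 is a root, so (p - 3) divides it; the quotient is 16p^2 + 8p - 3.
The remaining quadratic factors as (4p + 3)(4p - 1).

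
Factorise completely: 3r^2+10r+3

(3r+1)(r+3)

Need a pair with product 3·3 = 9 and sum 10: that's 9 and 1.
Split the middle term: 3r^2+9r + r+3 = 3r(r+3) + (r+3).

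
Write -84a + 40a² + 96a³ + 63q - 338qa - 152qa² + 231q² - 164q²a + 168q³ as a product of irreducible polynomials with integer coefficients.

(3q - 4a)(8q - 4a + 3)(7q + 6a + 7)

Group: 7q(24q² - 44qa + 9q + 16a² - 12a) + (6a + 7)(24q² - 44qa + 9q + 16a² - 12a); both groups contain (24q² - 44qa + 9q + 16a² - 12a), so (7q + 6a + 7) is a factor with cofactor 24q² - 44qa + 9q + 16a² - 12a.
The cofactor groups again: 24q² - 44qa + 9q + 16a² - 12a = 8q(3q - 4a) + (-4a + 3)(3q - 4a); both groups contain (3q - 4a), giving (8q - 4a + 3)(3q - 4a).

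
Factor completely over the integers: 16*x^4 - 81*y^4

Write as (4*x^2)² − (9*y^2)², then factor 4*x^2 - 9*y^2 once more.

(2*x + 3*y)*(2*x - 3*y)*(4*x^2 + 9*y^2)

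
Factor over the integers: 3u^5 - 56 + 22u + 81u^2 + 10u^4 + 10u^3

Trying the rational-root candidates, u = 2/3 is a root, so (3u - 2) divides it; the quotient is u^4 + 4u^3 + 6u^2 + 31u + 28.
Continuing, u = -4 is a root, giving the factor (u + 4) and quotient u^3 + 6u + 7.
Continuing, u = -1 is a root, so (u + 1) divides it; the quotient is u^2 - u + 7.
The quadratic u^2 - u + 7 has discriminant -27 < 0 and is irreducible over ℤ.

(3u - 2)(u + 1)(u + 4)(u^2 - u + 7)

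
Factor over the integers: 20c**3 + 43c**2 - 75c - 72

(4c + 3)(5c - 8)(c + 3)

By the rational root theorem, c = 8/5 is a root, so (5c - 8) is a factor; dividing leaves 4c**2 + 15c + 9.
The remaining quadratic factors as (4c + 3)(c + 3).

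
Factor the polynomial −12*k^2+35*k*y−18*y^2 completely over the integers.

Group: −3*k*(4*k−9*y) + 2*y*(4*k−9*y); both groups contain (4*k−9*y).

−(3*k−2*y)*(4*k−9*y)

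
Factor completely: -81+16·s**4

Difference of squares twice: with A = 2·s and B = 3, A⁴ − B⁴ = (A² − B²)(A² + B²), and A² − B² factors again.

(2·s+3)·(2·s-3)·(4·s**2+9)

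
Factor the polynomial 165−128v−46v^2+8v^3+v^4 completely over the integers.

Testing divisors of the constant over divisors of the leading coefficient, v = 5 is a root, giving the factor (v−5) and quotient v^3+13v^2+19v−33.
Continuing, v = −3 is a root, so (v+3) divides it; the quotient is v^2+10v−11.
The remaining quadratic factors as (v−1)(v+11).

(v+11)(v+3)(v−1)(v−5)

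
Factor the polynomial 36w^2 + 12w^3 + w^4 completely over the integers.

w^2(w + 6)^2

Pull out the common factor w^2, leaving w^2 + 12w + 36.
Recognize a perfect-square trinomial with the parts w and 6.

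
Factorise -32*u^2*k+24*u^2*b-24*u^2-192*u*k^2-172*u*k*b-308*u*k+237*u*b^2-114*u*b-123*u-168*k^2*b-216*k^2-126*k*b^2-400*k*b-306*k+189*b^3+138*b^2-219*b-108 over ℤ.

-(4*k-3*b+3)*(8*u+7*b+9)*(u+6*k+9*b+4)

Group: 8*u*(-4*u*k+3*u*b-3*u-24*k^2-18*k*b-34*k+27*b^2-15*b-12) + (7*b+9)*(-4*u*k+3*u*b-3*u-24*k^2-18*k*b-34*k+27*b^2-15*b-12); both groups contain (-4*u*k+3*u*b-3*u-24*k^2-18*k*b-34*k+27*b^2-15*b-12), so (8*u+7*b+9) is a factor with cofactor -4*u*k+3*u*b-3*u-24*k^2-18*k*b-34*k+27*b^2-15*b-12.
The cofactor groups again: -4*u*k+3*u*b-3*u-24*k^2-18*k*b-34*k+27*b^2-15*b-12 = -u*(4*k-3*b+3) + (-6*k-9*b-4)*(4*k-3*b+3); both groups contain (4*k-3*b+3), giving -(u+6*k+9*b+4)*(4*k-3*b+3).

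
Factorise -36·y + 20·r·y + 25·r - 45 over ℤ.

(4·y + 5)·(5·r - 9)

Group as (20·r·y + 25·r) + (-36·y - 45) = 5·r·(4·y + 5) - 9·(4·y + 5).
Both groups share the factor (4·y + 5).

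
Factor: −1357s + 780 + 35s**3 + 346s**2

(5s − 12)(7s − 5)(s + 13)

Testing divisors of the constant over divisors of the leading coefficient, s = −13 is a root, so (s + 13) is a factor; dividing leaves 35s**2 − 109s + 60.
The remaining quadratic factors as (7s − 5)(5s − 12).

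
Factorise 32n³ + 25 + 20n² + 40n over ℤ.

(8n + 5)(4n² + 5)

Group as (32n³ + 40n) + (20n² + 25) = 8n(4n² + 5) + 5(4n² + 5).
Both groups share the factor (4n² + 5).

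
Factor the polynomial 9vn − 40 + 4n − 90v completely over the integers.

Group as (9vn − 90v) + (4n − 40) = 9v(n − 10) + 4(n − 10).
Both groups share the factor (n − 10).

(9v + 4)(n − 10)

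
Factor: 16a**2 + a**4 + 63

Substitute u = a**2 to get a quadratic in u, then factor.
a**2 + 9 is irreducible over ℤ (sum of squares).
a**2 + 7 is irreducible over ℤ (always positive, so no real roots).

(a**2 + 7)(a**2 + 9)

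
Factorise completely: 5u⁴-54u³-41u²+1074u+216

Testing divisors of the constant over divisors of the leading coefficient, u = -1/5 is a root, so (5u+1) is a factor; dividing leaves u³-11u²-6u+216.
Then u = -4 is a root, so (u+4) is a factor; dividing leaves u²-15u+54.
The remaining quadratic factors as (u-6)(u-9).

(5u+1)(u+4)(u-6)(u-9)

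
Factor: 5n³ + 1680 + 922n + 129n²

Trying the rational-root candidates, n = -14/5 is a root, giving the factor (5n + 14) and quotient n² + 23n + 120.
The remaining quadratic factors as (n + 8)(n + 15).

(5n + 14)(n + 15)(n + 8)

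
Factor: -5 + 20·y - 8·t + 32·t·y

Group as (32·t·y - 8·t) + (20·y - 5) = 8·t·(4·y - 1) + 5·(4·y - 1).
Both groups share the factor (4·y - 1).

(4·y - 1)·(8·t + 5)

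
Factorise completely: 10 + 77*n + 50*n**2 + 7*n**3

(7*n + 1)*(n + 2)*(n + 5)

Testing divisors of the constant over divisors of the leading coefficient, n = -1/7 is a root, so (7*n + 1) divides it; the quotient is n**2 + 7*n + 10.
The remaining quadratic factors as (n + 5)(n + 2).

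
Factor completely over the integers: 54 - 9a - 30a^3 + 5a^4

(a - 6)(5a^3 - 9)

Group as (5a^4 - 9a) + (-30a^3 + 54) = a(5a^3 - 9) - 6(5a^3 - 9).
Both groups share the factor (5a^3 - 9).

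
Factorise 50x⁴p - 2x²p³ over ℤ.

2px²(5x - p)(5x + p)

Every term has a factor of 2x²p. Then 25x² - p² = (5x)² − (p)².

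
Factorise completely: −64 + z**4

Substitute u = z**2 to get a quadratic in u, then factor.
z**2 − 8 is irreducible over ℤ (8 is not a perfect square).
z**2 + 8 is irreducible over ℤ (always positive, so no real roots).

(z**2 + 8)(z**2 − 8)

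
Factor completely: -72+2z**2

2(z+6)(z-6)

Pull out the common factor 2; z**2-36 is a difference of squares.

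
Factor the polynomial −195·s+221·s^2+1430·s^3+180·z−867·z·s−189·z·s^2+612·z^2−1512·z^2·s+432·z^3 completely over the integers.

(3·z−10·s+3)·(12·z−13·s)·(12·z+11·s+5)

Group: 12·z·(36·z^2−159·z·s+36·z+130·s^2−39·s) + (11·s+5)·(36·z^2−159·z·s+36·z+130·s^2−39·s); both groups contain (36·z^2−159·z·s+36·z+130·s^2−39·s), so (12·z+11·s+5) is a factor with cofactor 36·z^2−159·z·s+36·z+130·s^2−39·s.
The cofactor groups again: 36·z^2−159·z·s+36·z+130·s^2−39·s = 12·z·(3·z−10·s+3) − 13·s·(3·z−10·s+3); both groups contain (3·z−10·s+3), giving (12·z−13·s)·(3·z−10·s+3).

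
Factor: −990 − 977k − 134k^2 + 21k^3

By the rational root theorem, k = 11 is a root, so (k − 11) divides it; the quotient is 21k^2 + 97k + 90.
The remaining quadratic factors as (3k + 10)(7k + 9).

(3k + 10)(7k + 9)(k − 11)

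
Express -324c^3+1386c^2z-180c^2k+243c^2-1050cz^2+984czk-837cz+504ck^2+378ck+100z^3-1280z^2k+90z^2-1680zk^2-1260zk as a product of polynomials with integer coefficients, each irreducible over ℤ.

Group: 9c(-36c^2+150cz+36ck+27c-100z^2-120zk-90z) + (-z+14k)(-36c^2+150cz+36ck+27c-100z^2-120zk-90z); both groups contain (-36c^2+150cz+36ck+27c-100z^2-120zk-90z), so (9c-z+14k) is a factor with cofactor -36c^2+150cz+36ck+27c-100z^2-120zk-90z.
The cofactor groups again: -36c^2+150cz+36ck+27c-100z^2-120zk-90z = -3c(12c-10z-12k-9) + 10z(12c-10z-12k-9); both groups contain (12c-10z-12k-9), giving -(3c-10z)(12c-10z-12k-9).

-(12c-10z-12k-9)(3c-10z)(9c-z+14k)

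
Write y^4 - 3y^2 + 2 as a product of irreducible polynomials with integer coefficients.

Substitute u = y^2 to get a quadratic in u, then factor.
y^2 - 2 is irreducible over ℤ (2 is not a perfect square).
y^2 - 1 is a difference of squares.

(y + 1)(y - 1)(y^2 - 2)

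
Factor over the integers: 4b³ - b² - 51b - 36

(4b + 3)(b + 3)(b - 4)

Testing divisors of the constant over divisors of the leading coefficient, b = -3 is a root, giving the factor (b + 3) and quotient 4b² - 13b - 12.
The remaining quadratic factors as (b - 4)(4b + 3).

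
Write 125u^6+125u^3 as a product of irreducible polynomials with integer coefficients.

125u^3(u+1)(u^2-u+1)

Factor out 125u^3 first: what remains is u^3+1.
Recognize a sum of cubes with the parts u and 1.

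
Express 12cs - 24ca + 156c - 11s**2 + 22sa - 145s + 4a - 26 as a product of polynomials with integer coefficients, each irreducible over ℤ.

(s - 2a + 13)(12c - 11s - 2)

Group: s(12c - 11s - 2) + (-2a + 13)(12c - 11s - 2); both groups contain (12c - 11s - 2).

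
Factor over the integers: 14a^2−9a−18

(2a−3)(7a+6)

Need a pair with product 14·(−18) = −252 and sum −9: that's −21 and 12.
Split the middle term: 14a^2−21a + 12a−18 = 7a(2a−3) + 6(2a−3).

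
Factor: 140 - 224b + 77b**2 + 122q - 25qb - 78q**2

-(13q - 11b + 10)(6q + 7b - 14)

Group: -6q(13q - 11b + 10) + (-7b + 14)(13q - 11b + 10); both groups contain (13q - 11b + 10).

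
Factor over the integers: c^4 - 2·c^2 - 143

Substitute u = c^2 to get a quadratic in u, then factor.
c^2 + 11 is irreducible over ℤ (always positive, so no real roots).
c^2 - 13 is irreducible over ℤ (13 is not a perfect square).

(c^2 + 11)·(c^2 - 13)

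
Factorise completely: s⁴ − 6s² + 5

Substitute u = s² to get a quadratic in u, then factor.
s² − 1 is a difference of squares.
s² − 5 is irreducible over ℤ (5 is not a perfect square).

(s + 1)(s − 1)(s² − 5)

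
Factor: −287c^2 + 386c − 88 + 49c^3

(7c − 11)(7c − 2)(c − 4)

Testing divisors of the constant over divisors of the leading coefficient, c = 2/7 is a root, so (7c − 2) is a factor; dividing leaves 7c^2 − 39c + 44.
The remaining quadratic factors as (c − 4)(7c − 11).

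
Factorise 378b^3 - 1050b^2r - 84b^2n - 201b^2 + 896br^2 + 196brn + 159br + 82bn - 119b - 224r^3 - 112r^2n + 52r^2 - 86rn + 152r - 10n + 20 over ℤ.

Group: 7b(54b^2 - 96br - 12bn - 21b + 32r^2 + 16rn - 12r + 10n - 20) + (-7r - 1)(54b^2 - 96br - 12bn - 21b + 32r^2 + 16rn - 12r + 10n - 20); both groups contain (54b^2 - 96br - 12bn - 21b + 32r^2 + 16rn - 12r + 10n - 20), so (7b - 7r - 1) is a factor with cofactor 54b^2 - 96br - 12bn - 21b + 32r^2 + 16rn - 12r + 10n - 20.
The cofactor groups again: 54b^2 - 96br - 12bn - 21b + 32r^2 + 16rn - 12r + 10n - 20 = 9b(6b - 8r - 5) + (-4r - 2n + 4)(6b - 8r - 5); both groups contain (6b - 8r - 5), giving (9b - 4r - 2n + 4)(6b - 8r - 5).

(6b - 8r - 5)(7b - 7r - 1)(9b - 4r - 2n + 4)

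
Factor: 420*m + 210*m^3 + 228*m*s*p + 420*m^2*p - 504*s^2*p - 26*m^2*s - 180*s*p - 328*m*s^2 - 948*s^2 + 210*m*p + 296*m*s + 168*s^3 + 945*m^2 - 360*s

Group: 3*m*(70*m^2 + 38*m*s + 35*m - 84*s^2 - 30*s) + (-2*s + 6*p + 12)*(70*m^2 + 38*m*s + 35*m - 84*s^2 - 30*s); both groups contain (70*m^2 + 38*m*s + 35*m - 84*s^2 - 30*s), so (3*m - 2*s + 6*p + 12) is a factor with cofactor 70*m^2 + 38*m*s + 35*m - 84*s^2 - 30*s.
The cofactor groups again: 70*m^2 + 38*m*s + 35*m - 84*s^2 - 30*s = 10*m*(7*m - 6*s) + (14*s + 5)*(7*m - 6*s); both groups contain (7*m - 6*s), giving (10*m + 14*s + 5)*(7*m - 6*s).

(10*m + 14*s + 5)*(3*m - 2*s + 6*p + 12)*(7*m - 6*s)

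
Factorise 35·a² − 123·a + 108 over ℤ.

(5·a − 9)·(7·a − 12)

Need a pair with product 35·108 = 3780 and sum −123: that's −63 and −60.
Split the middle term: 35·a² − 63·a − 60·a + 108 = 7·a·(5·a − 9) − 12·(5·a − 9).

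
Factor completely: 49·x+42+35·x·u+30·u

Group as (35·x·u+49·x) + (30·u+42) = 7·x·(5·u+7) + 6·(5·u+7).
Both groups share the factor (5·u+7).

(5·u+7)·(7·x+6)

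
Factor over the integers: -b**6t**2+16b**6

Every term has a factor of b**6; factoring it out leaves -t**2+16.
Recognize a difference of squares with the parts 4 and t.

-b**6(t+4)(t-4)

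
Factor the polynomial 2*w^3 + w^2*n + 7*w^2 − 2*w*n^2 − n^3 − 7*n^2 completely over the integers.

(w − n)*(2*w + n + 7)*(w + n)

Group: w*(2*w^2 + 3*w*n + 7*w + n^2 + 7*n) − n*(2*w^2 + 3*w*n + 7*w + n^2 + 7*n); both groups contain (2*w^2 + 3*w*n + 7*w + n^2 + 7*n), so (w − n) is a factor with cofactor 2*w^2 + 3*w*n + 7*w + n^2 + 7*n.
The cofactor groups again: 2*w^2 + 3*w*n + 7*w + n^2 + 7*n = 2*w*(w + n) + (n + 7)*(w + n); both groups contain (w + n), giving (2*w + n + 7)*(w + n).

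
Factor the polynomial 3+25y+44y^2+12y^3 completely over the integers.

Among the possible rational roots, y = −3 is a root, giving the factor (y+3) and quotient 12y^2+8y+1.
The remaining quadratic factors as (2y+1)(6y+1).

(2y+1)(6y+1)(y+3)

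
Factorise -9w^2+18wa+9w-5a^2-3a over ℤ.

-(3w-5a-3)(3w-a)

Group: -3w(3w-a) + (5a+3)(3w-a); both groups contain (3w-a).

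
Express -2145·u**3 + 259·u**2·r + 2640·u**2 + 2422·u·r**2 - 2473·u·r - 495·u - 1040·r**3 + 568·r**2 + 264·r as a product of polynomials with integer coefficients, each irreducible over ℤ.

Group: 11·u·(-195·u**2 + 254·u·r + 45·u - 80·r**2 - 24·r) + (13·r - 11)·(-195·u**2 + 254·u·r + 45·u - 80·r**2 - 24·r); both groups contain (-195·u**2 + 254·u·r + 45·u - 80·r**2 - 24·r), so (11·u + 13·r - 11) is a factor with cofactor -195·u**2 + 254·u·r + 45·u - 80·r**2 - 24·r.
The cofactor groups again: -195·u**2 + 254·u·r + 45·u - 80·r**2 - 24·r = -15·u·(13·u - 10·r - 3) + 8·r·(13·u - 10·r - 3); both groups contain (13·u - 10·r - 3), giving -(15·u - 8·r)·(13·u - 10·r - 3).

-(13·u - 10·r - 3)·(15·u - 8·r)·(11·u + 13·r - 11)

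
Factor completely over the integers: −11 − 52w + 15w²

(3w − 11)(5w + 1)

Need a pair with product 15·(−11) = −165 and sum −52: that's 3 and −55.
Split the middle term: 15w² + 3w − 55w − 11 = 3w(5w + 1) − 11(5w + 1).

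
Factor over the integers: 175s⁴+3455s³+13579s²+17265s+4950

By the rational root theorem, s = -15/7 is a root, so (7s+15) divides it; the quotient is 25s³+440s²+997s+330.
Continuing, s = -2/5 is a root, so (5s+2) is a factor; dividing leaves 5s²+86s+165.
The remaining quadratic factors as (s+15)(5s+11).

(5s+11)(5s+2)(7s+15)(s+15)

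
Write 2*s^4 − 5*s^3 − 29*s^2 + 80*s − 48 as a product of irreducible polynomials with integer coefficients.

(2*s − 3)*(s + 4)*(s − 1)*(s − 4)

By the rational root theorem, s = 4 is a root, so (s − 4) is a factor; dividing leaves 2*s^3 + 3*s^2 − 17*s + 12.
Next, s = 1 is a root, giving the factor (s − 1) and quotient 2*s^2 + 5*s − 12.
The remaining quadratic factors as (2*s − 3)(s + 4).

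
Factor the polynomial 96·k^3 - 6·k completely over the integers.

Every term has a factor of 6·k. Then 16·k^2 - 1 = (4·k)² − (1)².

6·k·(4·k + 1)·(4·k - 1)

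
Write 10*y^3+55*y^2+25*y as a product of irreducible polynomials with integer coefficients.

5*y*(2*y+1)*(y+5)

Pull out the common factor 5*y, then factor the remaining trinomial.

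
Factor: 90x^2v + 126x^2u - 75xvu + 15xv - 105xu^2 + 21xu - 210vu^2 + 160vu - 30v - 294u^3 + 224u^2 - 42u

(3x - 6u + 2)(5v + 7u)(6x + 7u - 3)

Group: 3x(30xv + 42xu + 35vu - 15v + 49u^2 - 21u) + (-6u + 2)(30xv + 42xu + 35vu - 15v + 49u^2 - 21u); both groups contain (30xv + 42xu + 35vu - 15v + 49u^2 - 21u), so (3x - 6u + 2) is a factor with cofactor 30xv + 42xu + 35vu - 15v + 49u^2 - 21u.
The cofactor groups again: 30xv + 42xu + 35vu - 15v + 49u^2 - 21u = 5v(6x + 7u - 3) + 7u(6x + 7u - 3); both groups contain (6x + 7u - 3), giving (5v + 7u)(6x + 7u - 3).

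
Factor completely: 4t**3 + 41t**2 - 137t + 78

Among the possible rational roots, t = -13 is a root, so (t + 13) divides it; the quotient is 4t**2 - 11t + 6.
The remaining quadratic factors as (t - 2)(4t - 3).

(4t - 3)(t + 13)(t - 2)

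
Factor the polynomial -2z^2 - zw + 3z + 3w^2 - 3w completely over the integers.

Group: -2z(z - w) + (-3w + 3)(z - w); both groups contain (z - w).

-(z - w)(2z + 3w - 3)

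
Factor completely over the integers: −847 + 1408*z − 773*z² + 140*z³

Trying the rational-root candidates, z = 11/5 is a root, so (5*z − 11) is a factor; dividing leaves 28*z² − 93*z + 77.
The remaining quadratic factors as (7*z − 11)(4*z − 7).

(4*z − 7)*(5*z − 11)*(7*z − 11)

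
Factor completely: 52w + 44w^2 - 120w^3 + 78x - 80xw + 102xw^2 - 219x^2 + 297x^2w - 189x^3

Group: 7x(-27x^2 + 27xw - 39x + 30w^2 - 26w) + (-4w - 2)(-27x^2 + 27xw - 39x + 30w^2 - 26w); both groups contain (-27x^2 + 27xw - 39x + 30w^2 - 26w), so (7x - 4w - 2) is a factor with cofactor -27x^2 + 27xw - 39x + 30w^2 - 26w.
The cofactor groups again: -27x^2 + 27xw - 39x + 30w^2 - 26w = -9x(3x + 2w) + (15w - 13)(3x + 2w); both groups contain (3x + 2w), giving -(9x - 15w + 13)(3x + 2w).

-(9x - 15w + 13)(7x - 4w - 2)(3x + 2w)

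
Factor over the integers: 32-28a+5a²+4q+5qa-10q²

-(5q-5a+8)(2q+a-4)

Group: -5q(2q+a-4) + (5a-8)(2q+a-4); both groups contain (2q+a-4).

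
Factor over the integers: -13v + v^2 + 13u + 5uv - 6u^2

-(6u + v - 13)(u - v)

Group: -u(6u + v - 13) + v(6u + v - 13); both groups contain (6u + v - 13).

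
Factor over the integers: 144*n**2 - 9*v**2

Every term has a factor of 9. Then 16*n**2 - v**2 = (4*n)² − (v)².

9*(4*n + v)*(4*n - v)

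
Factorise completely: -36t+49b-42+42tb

(6t+7)(7b-6)

Group as (42tb-36t) + (49b-42) = 6t(7b-6) + 7(7b-6).
Both groups share the factor (7b-6).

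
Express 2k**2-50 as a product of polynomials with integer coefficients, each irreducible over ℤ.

Pull out the common factor 2; k**2-25 is a difference of squares.

2(k+5)(k-5)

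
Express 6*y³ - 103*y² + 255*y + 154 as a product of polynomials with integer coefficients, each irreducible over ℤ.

Testing divisors of the constant over divisors of the leading coefficient, y = 14 is a root, so (y - 14) is a factor; dividing leaves 6*y² - 19*y - 11.
The remaining quadratic factors as (2*y + 1)(3*y - 11).

(2*y + 1)*(3*y - 11)*(y - 14)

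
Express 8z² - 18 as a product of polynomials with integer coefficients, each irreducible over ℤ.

Every term has a factor of 2. Then 4z² - 9 = (2z)² − (3)².

2(2z + 3)(2z - 3)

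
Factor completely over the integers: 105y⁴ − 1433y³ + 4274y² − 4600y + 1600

(3y − 4)(5y − 8)(7y − 5)(y − 10)

Among the possible rational roots, y = 5/7 is a root, so (7y − 5) divides it; the quotient is 15y³ − 194y² + 472y − 320.
Continuing, y = 8/5 is a root, so (5y − 8) divides it; the quotient is 3y² − 34y + 40.
The remaining quadratic factors as (y − 10)(3y − 4).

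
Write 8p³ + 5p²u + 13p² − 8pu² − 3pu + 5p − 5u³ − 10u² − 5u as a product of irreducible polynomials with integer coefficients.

Group: p(8p² − 3pu + 5p − 5u² − 5u) + (u + 1)(8p² − 3pu + 5p − 5u² − 5u); both groups contain (8p² − 3pu + 5p − 5u² − 5u), so (p + u + 1) is a factor with cofactor 8p² − 3pu + 5p − 5u² − 5u.
The cofactor groups again: 8p² − 3pu + 5p − 5u² − 5u = 8p(p − u) + (5u + 5)(p − u); both groups contain (p − u), giving (8p + 5u + 5)(p − u).

(8p + 5u + 5)(p + u + 1)(p − u)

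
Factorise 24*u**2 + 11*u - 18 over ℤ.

(3*u - 2)*(8*u + 9)

Need a pair with product 24·(-18) = -432 and sum 11: that's 27 and -16.
Split the middle term: 24*u**2 + 27*u - 16*u - 18 = 3*u*(8*u + 9) - 2*(8*u + 9).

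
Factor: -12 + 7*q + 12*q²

Need a pair with product 12·(-12) = -144 and sum 7: that's 16 and -9.
Split the middle term: 12*q² + 16*q - 9*q - 12 = 4*q*(3*q + 4) - 3*(3*q + 4).

(3*q + 4)*(4*q - 3)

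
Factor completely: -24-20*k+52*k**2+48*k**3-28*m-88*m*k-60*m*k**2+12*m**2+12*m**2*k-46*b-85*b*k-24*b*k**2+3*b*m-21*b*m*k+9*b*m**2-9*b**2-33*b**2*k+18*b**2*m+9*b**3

Group: b*(9*b**2+9*b*m+3*b*k+18*b+12*m*k+12*m-12*k**2-4*k+8) + (m-4*k-3)*(9*b**2+9*b*m+3*b*k+18*b+12*m*k+12*m-12*k**2-4*k+8); both groups contain (9*b**2+9*b*m+3*b*k+18*b+12*m*k+12*m-12*k**2-4*k+8), so (b+m-4*k-3) is a factor with cofactor 9*b**2+9*b*m+3*b*k+18*b+12*m*k+12*m-12*k**2-4*k+8.
The cofactor groups again: 9*b**2+9*b*m+3*b*k+18*b+12*m*k+12*m-12*k**2-4*k+8 = 3*b*(3*b+4*k+4) + (3*m-3*k+2)*(3*b+4*k+4); both groups contain (3*b+4*k+4), giving (3*b+3*m-3*k+2)*(3*b+4*k+4).

(3*b+4*k+4)*(3*b+3*m-3*k+2)*(b+m-4*k-3)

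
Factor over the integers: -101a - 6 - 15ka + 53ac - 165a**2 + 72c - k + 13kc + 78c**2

Group: -k(15a - 13c + 1) + (-11a - 6c - 6)(15a - 13c + 1); both groups contain (15a - 13c + 1).

-(k + 11a + 6c + 6)(15a - 13c + 1)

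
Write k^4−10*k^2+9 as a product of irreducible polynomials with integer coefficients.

Substitute u = k^2 to get a quadratic in u, then factor.
k^2−1 is a difference of squares.
k^2−9 is a difference of squares.

(k+1)*(k+3)*(k−1)*(k−3)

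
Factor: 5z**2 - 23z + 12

(5z - 3)(z - 4)

Need a pair with product 5·12 = 60 and sum -23: that's -20 and -3.
Split the middle term: 5z**2 - 20z - 3z + 12 = 5z(z - 4) - 3(z - 4).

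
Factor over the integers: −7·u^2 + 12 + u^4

Substitute w = u^2 to get a quadratic in w, then factor.
u^2 − 3 is irreducible over ℤ (3 is not a perfect square).
u^2 − 4 is a difference of squares.

(u + 2)·(u − 2)·(u^2 − 3)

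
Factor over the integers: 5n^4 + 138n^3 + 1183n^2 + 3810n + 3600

Testing divisors of the constant over divisors of the leading coefficient, n = -15 is a root, so (n + 15) is a factor; dividing leaves 5n^3 + 63n^2 + 238n + 240.
Next, n = -6 is a root, so (n + 6) is a factor; dividing leaves 5n^2 + 33n + 40.
The remaining quadratic factors as (n + 5)(5n + 8).

(5n + 8)(n + 15)(n + 5)(n + 6)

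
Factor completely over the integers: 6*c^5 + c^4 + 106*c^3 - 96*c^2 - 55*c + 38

(2*c - 1)*(3*c + 2)*(c - 1)*(c^2 + c + 19)

By the rational root theorem, c = 1/2 is a root, giving the factor (2*c - 1) and quotient 3*c^4 + 2*c^3 + 54*c^2 - 21*c - 38.
Next, c = -2/3 is a root, so (3*c + 2) is a factor; dividing leaves c^3 + 18*c - 19.
Then c = 1 is a root, giving the factor (c - 1) and quotient c^2 + c + 19.
The quadratic c^2 + c + 19 has discriminant -75 < 0 and is irreducible over ℤ.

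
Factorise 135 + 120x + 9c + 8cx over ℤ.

(8x + 9)(c + 15)

Group as (8cx + 9c) + (120x + 135) = c(8x + 9) + 15(8x + 9).
Both groups share the factor (8x + 9).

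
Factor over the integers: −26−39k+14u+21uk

Group as (21uk+14u) + (−39k−26) = 7u(3k+2) − 13(3k+2).
Both groups share the factor (3k+2).

(3k+2)(7u−13)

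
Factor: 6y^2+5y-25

Need a pair with product 6·(-25) = -150 and sum 5: that's -10 and 15.
Split the middle term: 6y^2-10y + 15y-25 = 2y(3y-5) + 5(3y-5).

(2y+5)(3y-5)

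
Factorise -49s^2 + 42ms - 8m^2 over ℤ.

-(2m - 7s)(4m - 7s)

Group: -2m(4m - 7s) + 7s(4m - 7s); both groups contain (4m - 7s).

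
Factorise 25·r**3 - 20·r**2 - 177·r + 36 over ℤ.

(5·r + 12)·(5·r - 1)·(r - 3)

By the rational root theorem, r = 1/5 is a root, giving the factor (5·r - 1) and quotient 5·r**2 - 3·r - 36.
The remaining quadratic factors as (r - 3)(5·r + 12).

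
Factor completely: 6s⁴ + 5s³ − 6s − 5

Group as (6s⁴ − 6s) + (5s³ − 5) = 6s(s³ − 1) + 5(s³ − 1).
Both groups share the factor (s³ − 1).

(6s + 5)(s − 1)(s² + s + 1)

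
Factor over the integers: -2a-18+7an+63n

(7n-2)(a+9)

Group as (7an-2a) + (63n-18) = a(7n-2) + 9(7n-2).
Both groups share the factor (7n-2).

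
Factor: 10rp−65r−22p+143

(2p−13)(5r−11)

Group as (10rp−65r) + (−22p+143) = 5r(2p−13) − 11(2p−13).
Both groups share the factor (2p−13).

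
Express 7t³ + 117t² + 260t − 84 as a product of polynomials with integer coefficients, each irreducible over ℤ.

By the rational root theorem, t = −3 is a root, so (t + 3) divides it; the quotient is 7t² + 96t − 28.
The remaining quadratic factors as (7t − 2)(t + 14).

(7t − 2)(t + 14)(t + 3)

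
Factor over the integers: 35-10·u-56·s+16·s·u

(2·u-7)·(8·s-5)

Group as (16·s·u-56·s) + (-10·u+35) = 8·s·(2·u-7) - 5·(2·u-7).
Both groups share the factor (2·u-7).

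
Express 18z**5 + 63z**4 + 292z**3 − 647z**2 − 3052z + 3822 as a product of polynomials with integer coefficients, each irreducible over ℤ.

Testing divisors of the constant over divisors of the leading coefficient, z = 7/3 is a root, so (3z − 7) is a factor; dividing leaves 6z**4 + 35z**3 + 179z**2 + 202z − 546.
Next, z = 7/6 is a root, giving the factor (6z − 7) and quotient z**3 + 7z**2 + 38z + 78.
Next, z = −3 is a root, so (z + 3) divides it; the quotient is z**2 + 4z + 26.
The quadratic z**2 + 4z + 26 has discriminant −88 < 0 and is irreducible over ℤ.

(3z − 7)(6z − 7)(z + 3)(z**2 + 4z + 26)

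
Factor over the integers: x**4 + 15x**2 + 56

(x**2 + 7)(x**2 + 8)

Substitute u = x**2 to get a quadratic in u, then factor.
x**2 + 7 is irreducible over ℤ (always positive, so no real roots).
x**2 + 8 is irreducible over ℤ (always positive, so no real roots).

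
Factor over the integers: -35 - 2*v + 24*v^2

(4*v - 5)*(6*v + 7)

Need a pair with product 24·(-35) = -840 and sum -2: that's -30 and 28.
Split the middle term: 24*v^2 - 30*v + 28*v - 35 = 6*v*(4*v - 5) + 7*(4*v - 5).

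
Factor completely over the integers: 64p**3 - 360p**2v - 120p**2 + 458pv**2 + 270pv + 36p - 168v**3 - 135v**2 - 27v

Group: 2p(32p**2 - 52pv - 12p + 21v**2 + 9v) + (-8v - 3)(32p**2 - 52pv - 12p + 21v**2 + 9v); both groups contain (32p**2 - 52pv - 12p + 21v**2 + 9v), so (2p - 8v - 3) is a factor with cofactor 32p**2 - 52pv - 12p + 21v**2 + 9v.
The cofactor groups again: 32p**2 - 52pv - 12p + 21v**2 + 9v = 8p(4p - 3v) + (-7v - 3)(4p - 3v); both groups contain (4p - 3v), giving (8p - 7v - 3)(4p - 3v).

(2p - 8v - 3)(4p - 3v)(8p - 7v - 3)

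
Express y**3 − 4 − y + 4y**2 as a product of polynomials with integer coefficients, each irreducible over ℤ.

(y + 1)(y + 4)(y − 1)

By the rational root theorem, y = −1 is a root, giving the factor (y + 1) and quotient y**2 + 3y − 4.
The remaining quadratic factors as (y − 1)(y + 4).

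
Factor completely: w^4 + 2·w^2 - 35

Substitute u = w^2 to get a quadratic in u, then factor.
w^2 + 7 is irreducible over ℤ (always positive, so no real roots).
w^2 - 5 is irreducible over ℤ (5 is not a perfect square).

(w^2 + 7)·(w^2 - 5)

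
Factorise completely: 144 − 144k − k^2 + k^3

Among the possible rational roots, k = 1 is a root, giving the factor (k − 1) and quotient k^2 − 144.
The remaining quadratic factors as (k + 12)(k − 12).

(k + 12)(k − 1)(k − 12)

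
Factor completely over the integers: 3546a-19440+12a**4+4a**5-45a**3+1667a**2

(2a+9)(2a-5)(a+8)(a**2-7a+54)

Trying the rational-root candidates, a = -8 is a root, so (a+8) is a factor; dividing leaves 4a**4-20a**3+115a**2+747a-2430.
Then a = 5/2 is a root, so (2a-5) divides it; the quotient is 2a**3-5a**2+45a+486.
Next, a = -9/2 is a root, so (2a+9) divides it; the quotient is a**2-7a+54.
The quadratic a**2-7a+54 has discriminant -167 < 0 and is irreducible over ℤ.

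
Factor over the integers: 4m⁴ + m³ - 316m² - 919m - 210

By the rational root theorem, m = 10 is a root, so (m - 10) divides it; the quotient is 4m³ + 41m² + 94m + 21.
Then m = -7 is a root, so (m + 7) is a factor; dividing leaves 4m² + 13m + 3.
The remaining quadratic factors as (4m + 1)(m + 3).

(4m + 1)(m + 3)(m + 7)(m - 10)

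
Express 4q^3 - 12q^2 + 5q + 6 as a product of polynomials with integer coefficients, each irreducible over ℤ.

By the rational root theorem, q = -1/2 is a root, so (2q + 1) divides it; the quotient is 2q^2 - 7q + 6.
The remaining quadratic factors as (2q - 3)(q - 2).

(2q + 1)(2q - 3)(q - 2)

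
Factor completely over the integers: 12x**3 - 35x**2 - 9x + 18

(3x - 2)(4x + 3)(x - 3)

Testing divisors of the constant over divisors of the leading coefficient, x = 2/3 is a root, so (3x - 2) divides it; the quotient is 4x**2 - 9x - 9.
The remaining quadratic factors as (x - 3)(4x + 3).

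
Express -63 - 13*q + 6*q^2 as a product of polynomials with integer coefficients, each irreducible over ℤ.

Need a pair with product 6·(-63) = -378 and sum -13: that's 14 and -27.
Split the middle term: 6*q^2 + 14*q - 27*q - 63 = 2*q*(3*q + 7) - 9*(3*q + 7).

(2*q - 9)*(3*q + 7)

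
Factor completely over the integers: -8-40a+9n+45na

(5a+1)(9n-8)

Group as (45na+9n) + (-40a-8) = 9n(5a+1) - 8(5a+1).
Both groups share the factor (5a+1).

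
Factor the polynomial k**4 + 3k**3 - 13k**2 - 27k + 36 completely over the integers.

(k + 3)(k + 4)(k - 1)(k - 3)

By the rational root theorem, k = -3 is a root, so (k + 3) is a factor; dividing leaves k**3 - 13k + 12.
Continuing, k = 3 is a root, so (k - 3) divides it; the quotient is k**2 + 3k - 4.
The remaining quadratic factors as (k + 4)(k - 1).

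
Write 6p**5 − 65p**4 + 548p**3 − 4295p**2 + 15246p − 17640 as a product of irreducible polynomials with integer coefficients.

(2p − 7)(3p − 7)(p − 6)(p**2 + p + 60)

By the rational root theorem, p = 6 is a root, so (p − 6) divides it; the quotient is 6p**4 − 29p**3 + 374p**2 − 2051p + 2940.
Continuing, p = 7/2 is a root, giving the factor (2p − 7) and quotient 3p**3 − 4p**2 + 173p − 420.
Continuing, p = 7/3 is a root, so (3p − 7) divides it; the quotient is p**2 + p + 60.
The quadratic p**2 + p + 60 has discriminant −239 < 0 and is irreducible over ℤ.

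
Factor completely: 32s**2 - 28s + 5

(4s - 1)(8s - 5)

Need a pair with product 32·5 = 160 and sum -28: that's -20 and -8.
Split the middle term: 32s**2 - 20s - 8s + 5 = 4s(8s - 5) - (8s - 5).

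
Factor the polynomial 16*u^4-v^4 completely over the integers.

(2*u+v)*(2*u-v)*(4*u^2+v^2)

Write as (4*u^2)² − (v^2)², then factor 4*u^2-v^2 once more.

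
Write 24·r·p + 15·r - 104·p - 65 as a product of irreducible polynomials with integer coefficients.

Group as (24·r·p + 15·r) + (-104·p - 65) = 3·r·(8·p + 5) - 13·(8·p + 5).
Both groups share the factor (8·p + 5).

(3·r - 13)·(8·p + 5)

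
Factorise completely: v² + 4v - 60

Two integers with product -60 and sum 4 are -6 and 10.

(v + 10)(v - 6)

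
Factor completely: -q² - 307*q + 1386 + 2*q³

Among the possible rational roots, q = 11/2 is a root, so (2*q - 11) is a factor; dividing leaves q² + 5*q - 126.
The remaining quadratic factors as (q - 9)(q + 14).

(2*q - 11)*(q + 14)*(q - 9)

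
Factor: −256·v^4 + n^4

(n + 4·v)·(n − 4·v)·(n^2 + 16·v^2)

Write as (n^2)² − (16·v^2)², then factor n^2 − 16·v^2 once more.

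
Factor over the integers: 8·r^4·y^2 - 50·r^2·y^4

2·r^2·y^2·(2·r + 5·y)·(2·r - 5·y)

Pull out the common factor 2·r^2·y^2; 4·r^2 - 25·y^2 is a difference of squares.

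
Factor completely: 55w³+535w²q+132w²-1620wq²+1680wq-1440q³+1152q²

Group: 11w(5w²+45wq+12w-180q²+144q) + 8q(5w²+45wq+12w-180q²+144q); both groups contain (5w²+45wq+12w-180q²+144q), so (11w+8q) is a factor with cofactor 5w²+45wq+12w-180q²+144q.
The cofactor groups again: 5w²+45wq+12w-180q²+144q = w(5w-15q+12) + 12q(5w-15q+12); both groups contain (5w-15q+12), giving (w+12q)(5w-15q+12).

(5w-15q+12)(w+12q)(11w+8q)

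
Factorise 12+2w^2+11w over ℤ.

Need a pair with product 2·12 = 24 and sum 11: that's 8 and 3.
Split the middle term: 2w^2+8w + 3w+12 = 2w(w+4) + 3(w+4).

(2w+3)(w+4)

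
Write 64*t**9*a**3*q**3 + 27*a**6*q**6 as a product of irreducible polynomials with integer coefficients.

a**3*q**3*(4*t**3 + 3*a*q)*(16*t**6 − 12*t**3*a*q + 9*a**2*q**2)

Pull out the common factor a**3*q**3, leaving 64*t**9 + 27*a**3*q**3.
Recognize a sum of cubes with the parts 3*a*q and 4*t**3.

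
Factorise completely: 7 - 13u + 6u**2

(6u - 7)(u - 1)

Need a pair with product 6·7 = 42 and sum -13: that's -6 and -7.
Split the middle term: 6u**2 - 6u - 7u + 7 = 6u(u - 1) - 7(u - 1).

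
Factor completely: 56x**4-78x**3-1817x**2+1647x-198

Trying the rational-root candidates, x = 1/7 is a root, so (7x-1) is a factor; dividing leaves 8x**3-10x**2-261x+198.
Next, x = 6 is a root, so (x-6) is a factor; dividing leaves 8x**2+38x-33.
The remaining quadratic factors as (4x-3)(2x+11).

(2x+11)(4x-3)(7x-1)(x-6)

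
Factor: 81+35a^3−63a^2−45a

(5a−9)(7a^2−9)

Group as (35a^3−45a) + (−63a^2+81) = 5a(7a^2−9) − 9(7a^2−9).
Both groups share the factor (7a^2−9).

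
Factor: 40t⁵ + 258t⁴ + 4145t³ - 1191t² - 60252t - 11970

Testing divisors of the constant over divisors of the leading coefficient, t = -1/5 is a root, giving the factor (5t + 1) and quotient 8t⁴ + 50t³ + 819t² - 402t - 11970.
Then t = -15/4 is a root, so (4t + 15) divides it; the quotient is 2t³ + 5t² + 186t - 798.
Next, t = 7/2 is a root, so (2t - 7) divides it; the quotient is t² + 6t + 114.
The quadratic t² + 6t + 114 has discriminant -420 < 0 and is irreducible over ℤ.

(2t - 7)(4t + 15)(5t + 1)(t² + 6t + 114)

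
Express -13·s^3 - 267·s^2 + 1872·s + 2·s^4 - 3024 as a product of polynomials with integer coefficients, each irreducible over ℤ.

Trying the rational-root candidates, s = 7/2 is a root, giving the factor (2·s - 7) and quotient s^3 - 3·s^2 - 144·s + 432.
Then s = -12 is a root, giving the factor (s + 12) and quotient s^2 - 15·s + 36.
The remaining quadratic factors as (s - 12)(s - 3).

(2·s - 7)·(s + 12)·(s - 12)·(s - 3)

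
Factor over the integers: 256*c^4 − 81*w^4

(4*c + 3*w)*(4*c − 3*w)*(16*c^2 + 9*w^2)

Write as (16*c^2)² − (9*w^2)², then factor 16*c^2 − 9*w^2 once more.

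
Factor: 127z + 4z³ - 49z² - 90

Trying the rational-root candidates, z = 9 is a root, so (z - 9) divides it; the quotient is 4z² - 13z + 10.
The remaining quadratic factors as (4z - 5)(z - 2).

(4z - 5)(z - 2)(z - 9)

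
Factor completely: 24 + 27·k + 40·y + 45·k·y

Group as (45·k·y + 27·k) + (40·y + 24) = 9·k·(5·y + 3) + 8·(5·y + 3).
Both groups share the factor (5·y + 3).

(5·y + 3)·(9·k + 8)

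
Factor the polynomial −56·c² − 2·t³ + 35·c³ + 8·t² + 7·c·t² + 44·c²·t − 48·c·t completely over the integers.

(5·c + 2·t − 8)·(7·c − t)·(c + t)

Group: 5·c·(7·c² + 6·c·t − t²) + (2·t − 8)·(7·c² + 6·c·t − t²); both groups contain (7·c² + 6·c·t − t²), so (5·c + 2·t − 8) is a factor with cofactor 7·c² + 6·c·t − t².
The cofactor groups again: 7·c² + 6·c·t − t² = c·(7·c − t) + t·(7·c − t); both groups contain (7·c − t), giving (c + t)·(7·c − t).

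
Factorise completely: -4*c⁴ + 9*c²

-c²*(2*c + 3)*(2*c - 3)

Pull out the common factor c², leaving -4*c² + 9.
Recognize a difference of squares with the parts 3 and 2*c.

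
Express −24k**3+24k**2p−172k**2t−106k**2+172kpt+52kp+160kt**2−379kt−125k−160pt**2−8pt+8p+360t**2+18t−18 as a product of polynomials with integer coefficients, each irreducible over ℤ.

Group: 4k(−6k**2−43kt−13k+40t**2+2t−2) + (−4p+9)(−6k**2−43kt−13k+40t**2+2t−2); both groups contain (−6k**2−43kt−13k+40t**2+2t−2), so (4k−4p+9) is a factor with cofactor −6k**2−43kt−13k+40t**2+2t−2.
The cofactor groups again: −6k**2−43kt−13k+40t**2+2t−2 = −k(6k−5t+1) + (−8t−2)(6k−5t+1); both groups contain (6k−5t+1), giving −(k+8t+2)(6k−5t+1).

−(4k−4p+9)(6k−5t+1)(k+8t+2)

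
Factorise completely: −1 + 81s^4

Difference of squares twice: with A = 3s and B = 1, A⁴ − B⁴ = (A² − B²)(A² + B²), and A² − B² factors again.

(3s + 1)(3s − 1)(9s^2 + 1)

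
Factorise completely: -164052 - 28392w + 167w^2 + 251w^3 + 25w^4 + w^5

By the rational root theorem, w = 9 is a root, so (w - 9) is a factor; dividing leaves w^4 + 34w^3 + 557w^2 + 5180w + 18228.
Then w = -14 is a root, giving the factor (w + 14) and quotient w^3 + 20w^2 + 277w + 1302.
Continuing, w = -7 is a root, so (w + 7) divides it; the quotient is w^2 + 13w + 186.
The quadratic w^2 + 13w + 186 has discriminant -575 < 0 and is irreducible over ℤ.

(w + 14)(w + 7)(w - 9)(w^2 + 13w + 186)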